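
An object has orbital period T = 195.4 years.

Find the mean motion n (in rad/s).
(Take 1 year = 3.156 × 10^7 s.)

Convert to SI: T = 195.4 years = 6.16682e+09 s.
n = 2π / T.
n = 2π / 6.16682e+09 s ≈ 1.019e-09 rad/s.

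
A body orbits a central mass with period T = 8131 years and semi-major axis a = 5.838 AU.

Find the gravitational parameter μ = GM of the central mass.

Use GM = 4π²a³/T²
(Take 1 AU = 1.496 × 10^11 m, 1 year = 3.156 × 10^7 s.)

Convert to SI: T = 8131 years = 2.56614e+11 s; a = 5.838 AU = 8.73365e+11 m.
GM = 4π² · a³ / T².
GM = 4π² · (8.73365e+11)³ / (2.56614e+11)² m³/s² ≈ 3.994e+14 m³/s² = 3.994 × 10^14 m³/s².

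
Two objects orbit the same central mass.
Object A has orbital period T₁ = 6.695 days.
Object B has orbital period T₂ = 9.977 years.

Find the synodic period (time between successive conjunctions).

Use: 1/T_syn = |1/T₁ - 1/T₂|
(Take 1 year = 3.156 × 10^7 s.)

Convert to SI: T₁ = 6.695 days = 578448 s; T₂ = 9.977 years = 3.14874e+08 s.
T_syn = |T₁ · T₂ / (T₁ − T₂)|.
T_syn = |578448 · 3.14874e+08 / (578448 − 3.14874e+08)| s ≈ 5.795e+05 s = 6.707 days.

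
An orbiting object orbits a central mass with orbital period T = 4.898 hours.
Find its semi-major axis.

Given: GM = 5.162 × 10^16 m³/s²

Convert to SI: T = 4.898 hours = 17632.8 s.
Invert Kepler's third law: a = (GM · T² / (4π²))^(1/3).
Substituting T = 17632.8 s and GM = 5.162e+16 m³/s²:
a = (5.162e+16 · (17632.8)² / (4π²))^(1/3) m
a ≈ 7.408e+07 m = 7.408 × 10^7 m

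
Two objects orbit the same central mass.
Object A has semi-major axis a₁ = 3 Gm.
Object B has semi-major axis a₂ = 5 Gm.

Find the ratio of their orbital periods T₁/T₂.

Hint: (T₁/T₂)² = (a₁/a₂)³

Convert to SI: a₁ = 3 Gm = 3e+09 m; a₂ = 5 Gm = 5e+09 m.
From Kepler's third law, (T₁/T₂)² = (a₁/a₂)³, so T₁/T₂ = (a₁/a₂)^(3/2).
a₁/a₂ = 3e+09 / 5e+09 = 0.6.
T₁/T₂ = (0.6)^(3/2) ≈ 0.4648.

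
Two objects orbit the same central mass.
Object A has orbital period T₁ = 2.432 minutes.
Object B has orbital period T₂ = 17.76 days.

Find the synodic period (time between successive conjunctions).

Convert to SI: T₁ = 2.432 minutes = 145.92 s; T₂ = 17.76 days = 1.53446e+06 s.
T_syn = |T₁ · T₂ / (T₁ − T₂)|.
T_syn = |145.92 · 1.53446e+06 / (145.92 − 1.53446e+06)| s ≈ 145.9 s = 2.432 minutes.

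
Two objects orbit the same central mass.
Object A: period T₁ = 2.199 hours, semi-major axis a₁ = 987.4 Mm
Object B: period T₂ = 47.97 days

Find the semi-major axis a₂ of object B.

Convert to SI: T₁ = 2.199 hours = 7916.4 s; a₁ = 987.4 Mm = 9.874e+08 m; T₂ = 47.97 days = 4.14461e+06 s.
Kepler's third law: (T₁/T₂)² = (a₁/a₂)³ ⇒ a₂ = a₁ · (T₂/T₁)^(2/3).
T₂/T₁ = 4.14461e+06 / 7916.4 = 523.547.
a₂ = 9.874e+08 · (523.547)^(2/3) m ≈ 6.414e+10 m = 64.14 Gm.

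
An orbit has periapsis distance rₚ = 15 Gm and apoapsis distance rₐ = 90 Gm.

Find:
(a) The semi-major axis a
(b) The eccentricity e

Convert to SI: rₚ = 15 Gm = 1.5e+10 m; rₐ = 90 Gm = 9e+10 m.
(a) a = (rₚ + rₐ) / 2 = (1.5e+10 + 9e+10) / 2 ≈ 5.25e+10 m = 52.5 Gm.
(b) e = (rₐ − rₚ) / (rₐ + rₚ) = (9e+10 − 1.5e+10) / (9e+10 + 1.5e+10) ≈ 0.7143.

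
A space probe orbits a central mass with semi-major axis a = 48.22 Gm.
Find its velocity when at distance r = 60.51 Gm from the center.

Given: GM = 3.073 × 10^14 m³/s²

Convert to SI: a = 48.22 Gm = 4.822e+10 m; r = 60.51 Gm = 6.051e+10 m.
Vis-viva: v = √(GM · (2/r − 1/a)).
2/r − 1/a = 2/6.051e+10 − 1/4.822e+10 = 1.23141e-11 m⁻¹.
v = √(3.073e+14 · 1.23141e-11) m/s ≈ 61.52 m/s = 61.52 m/s.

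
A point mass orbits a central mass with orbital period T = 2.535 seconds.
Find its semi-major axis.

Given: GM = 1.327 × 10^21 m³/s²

Invert Kepler's third law: a = (GM · T² / (4π²))^(1/3).
Substituting T = 2.535 s and GM = 1.327e+21 m³/s²:
a = (1.327e+21 · (2.535)² / (4π²))^(1/3) m
a ≈ 6e+06 m = 6 Mm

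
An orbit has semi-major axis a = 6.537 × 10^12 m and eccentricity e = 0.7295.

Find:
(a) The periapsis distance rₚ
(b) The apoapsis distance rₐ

(a) rₚ = a(1 − e) = 6.537e+12 · (1 − 0.7295) = 6.537e+12 · 0.2705 ≈ 1.768e+12 m = 1.768 × 10^12 m.
(b) rₐ = a(1 + e) = 6.537e+12 · (1 + 0.7295) = 6.537e+12 · 1.7295 ≈ 1.131e+13 m = 1.131 × 10^13 m.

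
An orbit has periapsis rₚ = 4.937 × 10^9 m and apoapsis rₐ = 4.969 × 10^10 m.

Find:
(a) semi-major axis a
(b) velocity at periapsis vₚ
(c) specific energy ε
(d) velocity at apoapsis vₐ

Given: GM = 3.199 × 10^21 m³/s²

(a) a = (rₚ + rₐ)/2 = (4.937e+09 + 4.969e+10)/2 ≈ 2.731e+10 m
(b) With a = (rₚ + rₐ)/2 = 2.73135e+10 m, vₚ = √(GM (2/rₚ − 1/a)) = √(3.199e+21 · (2/4.937e+09 − 1/2.73135e+10)) m/s ≈ 1.086e+06 m/s
(c) With a = (rₚ + rₐ)/2 = 2.73135e+10 m, ε = −GM/(2a) = −3.199e+21/(2 · 2.73135e+10) J/kg ≈ -5.856e+10 J/kg
(d) With a = (rₚ + rₐ)/2 = 2.73135e+10 m, vₐ = √(GM (2/rₐ − 1/a)) = √(3.199e+21 · (2/4.969e+10 − 1/2.73135e+10)) m/s ≈ 1.079e+05 m/s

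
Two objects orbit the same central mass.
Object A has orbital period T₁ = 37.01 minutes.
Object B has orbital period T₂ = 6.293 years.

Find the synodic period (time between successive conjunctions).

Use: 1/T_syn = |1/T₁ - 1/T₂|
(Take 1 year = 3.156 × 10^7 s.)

Convert to SI: T₁ = 37.01 minutes = 2220.6 s; T₂ = 6.293 years = 1.98607e+08 s.
T_syn = |T₁ · T₂ / (T₁ − T₂)|.
T_syn = |2220.6 · 1.98607e+08 / (2220.6 − 1.98607e+08)| s ≈ 2221 s = 37.01 minutes.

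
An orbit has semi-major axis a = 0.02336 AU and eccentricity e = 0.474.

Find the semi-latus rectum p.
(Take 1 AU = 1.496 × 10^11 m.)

Convert to SI: a = 0.02336 AU = 3.49466e+09 m.
p = a (1 − e²).
p = 3.49466e+09 · (1 − (0.474)²) = 3.49466e+09 · 0.775324 ≈ 2.709e+09 m = 0.01811 AU.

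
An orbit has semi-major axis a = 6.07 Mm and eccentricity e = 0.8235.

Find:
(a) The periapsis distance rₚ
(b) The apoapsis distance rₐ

Convert to SI: a = 6.07 Mm = 6.07e+06 m.
(a) rₚ = a(1 − e) = 6.07e+06 · (1 − 0.8235) = 6.07e+06 · 0.1765 ≈ 1.071e+06 m = 1.071 Mm.
(b) rₐ = a(1 + e) = 6.07e+06 · (1 + 0.8235) = 6.07e+06 · 1.8235 ≈ 1.107e+07 m = 11.07 Mm.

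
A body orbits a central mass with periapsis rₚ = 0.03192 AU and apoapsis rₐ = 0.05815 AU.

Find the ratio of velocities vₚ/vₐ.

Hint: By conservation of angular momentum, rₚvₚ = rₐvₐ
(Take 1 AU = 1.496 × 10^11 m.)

Convert to SI: rₚ = 0.03192 AU = 4.77523e+09 m; rₐ = 0.05815 AU = 8.69924e+09 m.
Conservation of angular momentum gives rₚvₚ = rₐvₐ, so vₚ/vₐ = rₐ/rₚ.
vₚ/vₐ = 8.69924e+09 / 4.77523e+09 ≈ 1.822.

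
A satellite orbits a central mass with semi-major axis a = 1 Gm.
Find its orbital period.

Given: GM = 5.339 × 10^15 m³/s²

Convert to SI: a = 1 Gm = 1e+09 m.
Kepler's third law: T = 2π √(a³ / GM).
Substituting a = 1e+09 m and GM = 5.339e+15 m³/s²:
T = 2π √((1e+09)³ / 5.339e+15) s
T ≈ 2.719e+06 s = 31.47 days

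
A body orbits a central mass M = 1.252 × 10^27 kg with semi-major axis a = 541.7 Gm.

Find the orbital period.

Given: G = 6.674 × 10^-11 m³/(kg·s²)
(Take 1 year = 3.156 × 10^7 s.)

Convert to SI: a = 541.7 Gm = 5.417e+11 m.
GM = G · M = 6.674e-11 · 1.252e+27 = 8.35585e+16 m³/s².
Kepler's third law: T = 2π √(a³ / GM).
Substituting a = 5.417e+11 m and GM = 8.35585e+16 m³/s²:
T = 2π √((5.417e+11)³ / 8.35585e+16) s
T ≈ 8.666e+09 s = 274.6 years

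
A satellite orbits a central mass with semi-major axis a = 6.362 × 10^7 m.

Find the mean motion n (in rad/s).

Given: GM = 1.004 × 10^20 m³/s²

n = √(GM / a³).
n = √(1.004e+20 / (6.362e+07)³) rad/s ≈ 0.01975 rad/s.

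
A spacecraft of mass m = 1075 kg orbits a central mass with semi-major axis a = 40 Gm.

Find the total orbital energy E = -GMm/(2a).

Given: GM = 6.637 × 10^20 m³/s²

Convert to SI: a = 40 Gm = 4e+10 m.
E = −GMm / (2a).
E = −6.637e+20 · 1075 / (2 · 4e+10) J ≈ -8.918e+12 J = -8.918 TJ.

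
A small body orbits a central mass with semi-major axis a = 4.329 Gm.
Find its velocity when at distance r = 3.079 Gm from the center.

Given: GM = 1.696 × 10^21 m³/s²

Convert to SI: a = 4.329 Gm = 4.329e+09 m; r = 3.079 Gm = 3.079e+09 m.
Vis-viva: v = √(GM · (2/r − 1/a)).
2/r − 1/a = 2/3.079e+09 − 1/4.329e+09 = 4.18561e-10 m⁻¹.
v = √(1.696e+21 · 4.18561e-10) m/s ≈ 8.425e+05 m/s = 842.5 km/s.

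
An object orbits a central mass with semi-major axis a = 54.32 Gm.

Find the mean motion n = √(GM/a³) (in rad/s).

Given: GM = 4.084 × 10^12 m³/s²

Convert to SI: a = 54.32 Gm = 5.432e+10 m.
n = √(GM / a³).
n = √(4.084e+12 / (5.432e+10)³) rad/s ≈ 1.596e-10 rad/s.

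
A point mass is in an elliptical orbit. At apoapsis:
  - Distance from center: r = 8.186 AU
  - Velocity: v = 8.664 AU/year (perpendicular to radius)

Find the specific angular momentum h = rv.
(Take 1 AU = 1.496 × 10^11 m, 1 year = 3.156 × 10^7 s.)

Convert to SI: r = 8.186 AU = 1.22463e+12 m; v = 8.664 AU/year = 41068.9 m/s.
With v perpendicular to r, h = r · v.
h = 1.22463e+12 · 41068.9 m²/s ≈ 5.029e+16 m²/s.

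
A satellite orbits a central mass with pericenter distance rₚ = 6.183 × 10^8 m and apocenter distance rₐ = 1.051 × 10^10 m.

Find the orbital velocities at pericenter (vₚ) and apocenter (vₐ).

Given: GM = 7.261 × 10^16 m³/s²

Use the vis-viva equation v² = GM(2/r − 1/a) with a = (rₚ + rₐ)/2 = (6.183e+08 + 1.051e+10)/2 = 5.56415e+09 m.
vₚ = √(GM · (2/rₚ − 1/a)) = √(7.261e+16 · (2/6.183e+08 − 1/5.56415e+09)) m/s ≈ 1.489e+04 m/s = 14.89 km/s.
vₐ = √(GM · (2/rₐ − 1/a)) = √(7.261e+16 · (2/1.051e+10 − 1/5.56415e+09)) m/s ≈ 876.2 m/s = 876.2 m/s.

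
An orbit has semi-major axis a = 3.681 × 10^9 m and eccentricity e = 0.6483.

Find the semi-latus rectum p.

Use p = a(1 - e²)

p = a (1 − e²).
p = 3.681e+09 · (1 − (0.6483)²) = 3.681e+09 · 0.579707 ≈ 2.134e+09 m = 2.134 × 10^9 m.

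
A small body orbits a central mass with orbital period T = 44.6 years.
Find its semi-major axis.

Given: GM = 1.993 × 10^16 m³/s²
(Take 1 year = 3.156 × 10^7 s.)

Convert to SI: T = 44.6 years = 1.40758e+09 s.
Invert Kepler's third law: a = (GM · T² / (4π²))^(1/3).
Substituting T = 1.40758e+09 s and GM = 1.993e+16 m³/s²:
a = (1.993e+16 · (1.40758e+09)² / (4π²))^(1/3) m
a ≈ 1e+11 m = 100 Gm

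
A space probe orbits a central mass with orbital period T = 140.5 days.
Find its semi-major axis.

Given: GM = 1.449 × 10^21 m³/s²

Convert to SI: T = 140.5 days = 1.21392e+07 s.
Invert Kepler's third law: a = (GM · T² / (4π²))^(1/3).
Substituting T = 1.21392e+07 s and GM = 1.449e+21 m³/s²:
a = (1.449e+21 · (1.21392e+07)² / (4π²))^(1/3) m
a ≈ 1.755e+11 m = 175.5 Gm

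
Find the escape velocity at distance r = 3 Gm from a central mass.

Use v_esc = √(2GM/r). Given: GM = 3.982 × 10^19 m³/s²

Convert to SI: r = 3 Gm = 3e+09 m.
Escape velocity comes from setting total energy to zero: ½v² − GM/r = 0 ⇒ v_esc = √(2GM / r).
v_esc = √(2 · 3.982e+19 / 3e+09) m/s ≈ 1.629e+05 m/s = 162.9 km/s.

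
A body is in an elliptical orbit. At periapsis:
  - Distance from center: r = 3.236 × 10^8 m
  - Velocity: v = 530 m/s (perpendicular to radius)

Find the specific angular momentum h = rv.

With v perpendicular to r, h = r · v.
h = 3.236e+08 · 530 m²/s ≈ 1.715e+11 m²/s.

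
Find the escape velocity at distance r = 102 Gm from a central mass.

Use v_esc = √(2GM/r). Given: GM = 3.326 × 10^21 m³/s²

Convert to SI: r = 102 Gm = 1.02e+11 m.
Escape velocity comes from setting total energy to zero: ½v² − GM/r = 0 ⇒ v_esc = √(2GM / r).
v_esc = √(2 · 3.326e+21 / 1.02e+11) m/s ≈ 2.554e+05 m/s = 255.4 km/s.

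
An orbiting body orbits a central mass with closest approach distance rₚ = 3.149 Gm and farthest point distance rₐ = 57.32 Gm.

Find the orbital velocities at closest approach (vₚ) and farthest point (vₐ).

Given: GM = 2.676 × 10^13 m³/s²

Convert to SI: rₚ = 3.149 Gm = 3.149e+09 m; rₐ = 57.32 Gm = 5.732e+10 m.
Use the vis-viva equation v² = GM(2/r − 1/a) with a = (rₚ + rₐ)/2 = (3.149e+09 + 5.732e+10)/2 = 3.02345e+10 m.
vₚ = √(GM · (2/rₚ − 1/a)) = √(2.676e+13 · (2/3.149e+09 − 1/3.02345e+10)) m/s ≈ 126.9 m/s = 126.9 m/s.
vₐ = √(GM · (2/rₐ − 1/a)) = √(2.676e+13 · (2/5.732e+10 − 1/3.02345e+10)) m/s ≈ 6.973 m/s = 6.973 m/s.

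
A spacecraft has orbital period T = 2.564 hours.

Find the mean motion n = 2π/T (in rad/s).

Convert to SI: T = 2.564 hours = 9230.4 s.
n = 2π / T.
n = 2π / 9230.4 s ≈ 0.0006807 rad/s.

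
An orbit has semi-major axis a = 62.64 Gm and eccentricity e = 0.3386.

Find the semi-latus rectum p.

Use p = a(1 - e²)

Convert to SI: a = 62.64 Gm = 6.264e+10 m.
p = a (1 − e²).
p = 6.264e+10 · (1 − (0.3386)²) = 6.264e+10 · 0.88535 ≈ 5.546e+10 m = 55.46 Gm.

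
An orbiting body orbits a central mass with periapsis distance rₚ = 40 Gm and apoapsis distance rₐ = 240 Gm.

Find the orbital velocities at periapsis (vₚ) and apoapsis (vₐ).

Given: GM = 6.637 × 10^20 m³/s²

Convert to SI: rₚ = 40 Gm = 4e+10 m; rₐ = 240 Gm = 2.4e+11 m.
Use the vis-viva equation v² = GM(2/r − 1/a) with a = (rₚ + rₐ)/2 = (4e+10 + 2.4e+11)/2 = 1.4e+11 m.
vₚ = √(GM · (2/rₚ − 1/a)) = √(6.637e+20 · (2/4e+10 − 1/1.4e+11)) m/s ≈ 1.687e+05 m/s = 168.7 km/s.
vₐ = √(GM · (2/rₐ − 1/a)) = √(6.637e+20 · (2/2.4e+11 − 1/1.4e+11)) m/s ≈ 2.811e+04 m/s = 28.11 km/s.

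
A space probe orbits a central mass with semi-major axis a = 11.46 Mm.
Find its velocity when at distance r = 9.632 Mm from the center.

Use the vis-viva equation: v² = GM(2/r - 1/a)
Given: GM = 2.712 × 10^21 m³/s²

Convert to SI: a = 11.46 Mm = 1.146e+07 m; r = 9.632 Mm = 9.632e+06 m.
Vis-viva: v = √(GM · (2/r − 1/a)).
2/r − 1/a = 2/9.632e+06 − 1/1.146e+07 = 1.20381e-07 m⁻¹.
v = √(2.712e+21 · 1.20381e-07) m/s ≈ 1.807e+07 m/s = 1.807e+04 km/s.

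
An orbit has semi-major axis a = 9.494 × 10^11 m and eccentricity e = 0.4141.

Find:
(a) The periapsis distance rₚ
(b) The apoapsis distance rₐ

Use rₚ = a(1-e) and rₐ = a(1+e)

(a) rₚ = a(1 − e) = 9.494e+11 · (1 − 0.4141) = 9.494e+11 · 0.5859 ≈ 5.563e+11 m = 5.563 × 10^11 m.
(b) rₐ = a(1 + e) = 9.494e+11 · (1 + 0.4141) = 9.494e+11 · 1.4141 ≈ 1.343e+12 m = 1.343 × 10^12 m.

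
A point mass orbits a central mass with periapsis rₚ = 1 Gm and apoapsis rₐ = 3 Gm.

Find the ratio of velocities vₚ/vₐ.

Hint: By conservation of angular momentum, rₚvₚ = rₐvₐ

Convert to SI: rₚ = 1 Gm = 1e+09 m; rₐ = 3 Gm = 3e+09 m.
Conservation of angular momentum gives rₚvₚ = rₐvₐ, so vₚ/vₐ = rₐ/rₚ.
vₚ/vₐ = 3e+09 / 1e+09 ≈ 3.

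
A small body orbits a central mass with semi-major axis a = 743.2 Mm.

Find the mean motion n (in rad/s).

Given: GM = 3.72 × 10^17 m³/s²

Convert to SI: a = 743.2 Mm = 7.432e+08 m.
n = √(GM / a³).
n = √(3.72e+17 / (7.432e+08)³) rad/s ≈ 3.01e-05 rad/s.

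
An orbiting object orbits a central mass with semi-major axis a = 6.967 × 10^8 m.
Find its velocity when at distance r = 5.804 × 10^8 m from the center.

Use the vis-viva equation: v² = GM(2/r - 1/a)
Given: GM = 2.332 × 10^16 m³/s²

Vis-viva: v = √(GM · (2/r − 1/a)).
2/r − 1/a = 2/5.804e+08 − 1/6.967e+08 = 2.01056e-09 m⁻¹.
v = √(2.332e+16 · 2.01056e-09) m/s ≈ 6847 m/s = 6.847 km/s.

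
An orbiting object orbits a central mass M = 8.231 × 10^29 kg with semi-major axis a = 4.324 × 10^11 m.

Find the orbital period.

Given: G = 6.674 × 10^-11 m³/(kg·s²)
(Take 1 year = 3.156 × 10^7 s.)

GM = G · M = 6.674e-11 · 8.231e+29 = 5.49337e+19 m³/s².
Kepler's third law: T = 2π √(a³ / GM).
Substituting a = 4.324e+11 m and GM = 5.49337e+19 m³/s²:
T = 2π √((4.324e+11)³ / 5.49337e+19) s
T ≈ 2.41e+08 s = 7.638 years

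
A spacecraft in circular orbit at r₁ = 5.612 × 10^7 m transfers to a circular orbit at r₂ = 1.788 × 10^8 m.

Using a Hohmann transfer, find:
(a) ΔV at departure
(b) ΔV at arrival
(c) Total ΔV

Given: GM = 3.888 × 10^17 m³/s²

Transfer semi-major axis: a_t = (r₁ + r₂)/2 = (5.612e+07 + 1.788e+08)/2 = 1.1746e+08 m.
Circular speeds: v₁ = √(GM/r₁) = 83234.7 m/s, v₂ = √(GM/r₂) = 46631.5 m/s.
Transfer speeds (vis-viva v² = GM(2/r − 1/a_t)): v₁ᵗ = 102694 m/s, v₂ᵗ = 32232.4 m/s.
(a) ΔV₁ = |v₁ᵗ − v₁| ≈ 1.946e+04 m/s = 19.46 km/s.
(b) ΔV₂ = |v₂ − v₂ᵗ| ≈ 1.44e+04 m/s = 14.4 km/s.
(c) ΔV_total = ΔV₁ + ΔV₂ ≈ 3.386e+04 m/s = 33.86 km/s.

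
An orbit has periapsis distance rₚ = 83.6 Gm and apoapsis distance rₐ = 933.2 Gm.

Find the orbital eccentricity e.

Convert to SI: rₚ = 83.6 Gm = 8.36e+10 m; rₐ = 933.2 Gm = 9.332e+11 m.
e = (rₐ − rₚ) / (rₐ + rₚ).
e = (9.332e+11 − 8.36e+10) / (9.332e+11 + 8.36e+10) = 8.496e+11 / 1.0168e+12 ≈ 0.8356.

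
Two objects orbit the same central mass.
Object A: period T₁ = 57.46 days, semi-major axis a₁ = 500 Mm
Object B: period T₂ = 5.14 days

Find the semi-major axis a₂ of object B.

Convert to SI: T₁ = 57.46 days = 4.96454e+06 s; a₁ = 500 Mm = 5e+08 m; T₂ = 5.14 days = 444096 s.
Kepler's third law: (T₁/T₂)² = (a₁/a₂)³ ⇒ a₂ = a₁ · (T₂/T₁)^(2/3).
T₂/T₁ = 444096 / 4.96454e+06 = 0.0894535.
a₂ = 5e+08 · (0.0894535)^(2/3) m ≈ 1e+08 m = 100 Mm.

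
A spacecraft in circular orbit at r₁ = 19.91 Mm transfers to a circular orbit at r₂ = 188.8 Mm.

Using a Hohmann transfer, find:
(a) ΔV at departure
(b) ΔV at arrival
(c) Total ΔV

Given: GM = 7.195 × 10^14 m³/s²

Convert to SI: r₁ = 19.91 Mm = 1.991e+07 m; r₂ = 188.8 Mm = 1.888e+08 m.
Transfer semi-major axis: a_t = (r₁ + r₂)/2 = (1.991e+07 + 1.888e+08)/2 = 1.04355e+08 m.
Circular speeds: v₁ = √(GM/r₁) = 6011.46 m/s, v₂ = √(GM/r₂) = 1952.16 m/s.
Transfer speeds (vis-viva v² = GM(2/r − 1/a_t)): v₁ᵗ = 8085.82 m/s, v₂ᵗ = 852.694 m/s.
(a) ΔV₁ = |v₁ᵗ − v₁| ≈ 2074 m/s = 2.074 km/s.
(b) ΔV₂ = |v₂ − v₂ᵗ| ≈ 1099 m/s = 1.099 km/s.
(c) ΔV_total = ΔV₁ + ΔV₂ ≈ 3174 m/s = 3.174 km/s.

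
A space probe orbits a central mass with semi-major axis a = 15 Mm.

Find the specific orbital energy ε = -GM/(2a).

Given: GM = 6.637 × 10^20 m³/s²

Convert to SI: a = 15 Mm = 1.5e+07 m.
ε = −GM / (2a).
ε = −6.637e+20 / (2 · 1.5e+07) J/kg ≈ -2.212e+13 J/kg = -2.212e+04 GJ/kg.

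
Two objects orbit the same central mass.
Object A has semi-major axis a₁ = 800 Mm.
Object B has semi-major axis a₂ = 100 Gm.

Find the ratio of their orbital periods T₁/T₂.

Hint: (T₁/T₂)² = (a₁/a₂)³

Convert to SI: a₁ = 800 Mm = 8e+08 m; a₂ = 100 Gm = 1e+11 m.
From Kepler's third law, (T₁/T₂)² = (a₁/a₂)³, so T₁/T₂ = (a₁/a₂)^(3/2).
a₁/a₂ = 8e+08 / 1e+11 = 0.008.
T₁/T₂ = (0.008)^(3/2) ≈ 0.0007155.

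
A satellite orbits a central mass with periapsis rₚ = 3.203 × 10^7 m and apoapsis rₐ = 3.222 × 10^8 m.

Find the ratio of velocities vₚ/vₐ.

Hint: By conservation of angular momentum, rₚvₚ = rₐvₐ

Conservation of angular momentum gives rₚvₚ = rₐvₐ, so vₚ/vₐ = rₐ/rₚ.
vₚ/vₐ = 3.222e+08 / 3.203e+07 ≈ 10.06.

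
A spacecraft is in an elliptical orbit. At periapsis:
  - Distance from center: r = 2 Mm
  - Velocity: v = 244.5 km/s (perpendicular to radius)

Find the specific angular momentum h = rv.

Convert to SI: r = 2 Mm = 2e+06 m; v = 244.5 km/s = 244500 m/s.
With v perpendicular to r, h = r · v.
h = 2e+06 · 244500 m²/s ≈ 4.89e+11 m²/s.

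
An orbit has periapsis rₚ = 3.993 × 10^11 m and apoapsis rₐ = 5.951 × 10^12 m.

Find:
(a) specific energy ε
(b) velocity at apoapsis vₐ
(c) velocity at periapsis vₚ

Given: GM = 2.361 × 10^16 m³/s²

(a) With a = (rₚ + rₐ)/2 = 3.17515e+12 m, ε = −GM/(2a) = −2.361e+16/(2 · 3.17515e+12) J/kg ≈ -3718 J/kg
(b) With a = (rₚ + rₐ)/2 = 3.17515e+12 m, vₐ = √(GM (2/rₐ − 1/a)) = √(2.361e+16 · (2/5.951e+12 − 1/3.17515e+12)) m/s ≈ 22.34 m/s
(c) With a = (rₚ + rₐ)/2 = 3.17515e+12 m, vₚ = √(GM (2/rₚ − 1/a)) = √(2.361e+16 · (2/3.993e+11 − 1/3.17515e+12)) m/s ≈ 332.9 m/s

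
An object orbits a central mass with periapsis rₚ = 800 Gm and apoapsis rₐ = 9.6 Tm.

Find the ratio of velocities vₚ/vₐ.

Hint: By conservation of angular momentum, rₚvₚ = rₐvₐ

Convert to SI: rₚ = 800 Gm = 8e+11 m; rₐ = 9.6 Tm = 9.6e+12 m.
Conservation of angular momentum gives rₚvₚ = rₐvₐ, so vₚ/vₐ = rₐ/rₚ.
vₚ/vₐ = 9.6e+12 / 8e+11 ≈ 12.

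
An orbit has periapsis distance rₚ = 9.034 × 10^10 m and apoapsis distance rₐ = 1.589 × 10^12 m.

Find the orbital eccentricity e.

e = (rₐ − rₚ) / (rₐ + rₚ).
e = (1.589e+12 − 9.034e+10) / (1.589e+12 + 9.034e+10) = 1.49866e+12 / 1.67934e+12 ≈ 0.8924.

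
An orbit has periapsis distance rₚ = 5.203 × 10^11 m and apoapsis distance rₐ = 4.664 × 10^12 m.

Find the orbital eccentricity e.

e = (rₐ − rₚ) / (rₐ + rₚ).
e = (4.664e+12 − 5.203e+11) / (4.664e+12 + 5.203e+11) = 4.1437e+12 / 5.1843e+12 ≈ 0.7993.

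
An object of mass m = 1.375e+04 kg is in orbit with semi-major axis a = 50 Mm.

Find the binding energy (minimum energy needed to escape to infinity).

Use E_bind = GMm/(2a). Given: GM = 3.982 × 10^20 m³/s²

Convert to SI: a = 50 Mm = 5e+07 m.
Total orbital energy is E = −GMm/(2a); binding energy is E_bind = −E = GMm/(2a).
E_bind = 3.982e+20 · 1.375e+04 / (2 · 5e+07) J ≈ 5.475e+16 J = 54.75 PJ.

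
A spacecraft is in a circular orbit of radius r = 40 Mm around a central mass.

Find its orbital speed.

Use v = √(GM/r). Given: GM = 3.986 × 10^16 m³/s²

Convert to SI: r = 40 Mm = 4e+07 m.
For a circular orbit, gravity supplies the centripetal force, so v = √(GM / r).
v = √(3.986e+16 / 4e+07) m/s ≈ 3.157e+04 m/s = 31.57 km/s.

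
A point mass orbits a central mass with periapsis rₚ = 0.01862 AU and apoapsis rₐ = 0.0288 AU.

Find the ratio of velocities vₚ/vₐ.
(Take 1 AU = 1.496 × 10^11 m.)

Convert to SI: rₚ = 0.01862 AU = 2.78555e+09 m; rₐ = 0.0288 AU = 4.30848e+09 m.
Conservation of angular momentum gives rₚvₚ = rₐvₐ, so vₚ/vₐ = rₐ/rₚ.
vₚ/vₐ = 4.30848e+09 / 2.78555e+09 ≈ 1.547.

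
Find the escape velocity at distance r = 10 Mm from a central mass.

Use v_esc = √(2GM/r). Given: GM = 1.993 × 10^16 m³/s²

Convert to SI: r = 10 Mm = 1e+07 m.
Escape velocity comes from setting total energy to zero: ½v² − GM/r = 0 ⇒ v_esc = √(2GM / r).
v_esc = √(2 · 1.993e+16 / 1e+07) m/s ≈ 6.313e+04 m/s = 63.13 km/s.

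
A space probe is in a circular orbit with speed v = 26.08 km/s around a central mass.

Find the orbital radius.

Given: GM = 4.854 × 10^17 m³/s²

Convert to SI: v = 26.08 km/s = 26080 m/s.
For a circular orbit, v² = GM / r, so r = GM / v².
r = 4.854e+17 / (26080)² m ≈ 7.136e+08 m = 713.6 Mm.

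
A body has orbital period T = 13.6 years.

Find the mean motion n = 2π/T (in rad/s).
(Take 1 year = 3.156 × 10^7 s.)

Convert to SI: T = 13.6 years = 4.29216e+08 s.
n = 2π / T.
n = 2π / 4.29216e+08 s ≈ 1.464e-08 rad/s.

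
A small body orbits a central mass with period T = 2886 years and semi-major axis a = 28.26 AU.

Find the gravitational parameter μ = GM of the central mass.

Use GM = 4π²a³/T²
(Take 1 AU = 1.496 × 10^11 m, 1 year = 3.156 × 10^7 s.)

Convert to SI: T = 2886 years = 9.10822e+10 s; a = 28.26 AU = 4.2277e+12 m.
GM = 4π² · a³ / T².
GM = 4π² · (4.2277e+12)³ / (9.10822e+10)² m³/s² ≈ 3.596e+17 m³/s² = 3.596 × 10^17 m³/s².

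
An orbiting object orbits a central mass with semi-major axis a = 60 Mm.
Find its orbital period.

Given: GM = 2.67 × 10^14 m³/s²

Convert to SI: a = 60 Mm = 6e+07 m.
Kepler's third law: T = 2π √(a³ / GM).
Substituting a = 6e+07 m and GM = 2.67e+14 m³/s²:
T = 2π √((6e+07)³ / 2.67e+14) s
T ≈ 1.787e+05 s = 2.068 days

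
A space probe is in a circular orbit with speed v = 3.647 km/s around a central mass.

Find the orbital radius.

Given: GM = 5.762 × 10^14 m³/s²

Convert to SI: v = 3.647 km/s = 3647 m/s.
For a circular orbit, v² = GM / r, so r = GM / v².
r = 5.762e+14 / (3647)² m ≈ 4.332e+07 m = 4.332 × 10^7 m.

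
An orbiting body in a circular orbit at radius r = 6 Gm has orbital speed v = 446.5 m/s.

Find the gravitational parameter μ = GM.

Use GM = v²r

Convert to SI: r = 6 Gm = 6e+09 m.
For a circular orbit v² = GM/r, so GM = v² · r.
GM = (446.5)² · 6e+09 m³/s² ≈ 1.196e+15 m³/s² = 1.196 × 10^15 m³/s².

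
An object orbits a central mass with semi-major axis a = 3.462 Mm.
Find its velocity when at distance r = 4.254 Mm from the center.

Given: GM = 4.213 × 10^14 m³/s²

Convert to SI: a = 3.462 Mm = 3.462e+06 m; r = 4.254 Mm = 4.254e+06 m.
Vis-viva: v = √(GM · (2/r − 1/a)).
2/r − 1/a = 2/4.254e+06 − 1/3.462e+06 = 1.81295e-07 m⁻¹.
v = √(4.213e+14 · 1.81295e-07) m/s ≈ 8740 m/s = 8.74 km/s.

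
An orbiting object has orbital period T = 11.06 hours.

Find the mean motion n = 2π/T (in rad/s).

Convert to SI: T = 11.06 hours = 39816 s.
n = 2π / T.
n = 2π / 39816 s ≈ 0.0001578 rad/s.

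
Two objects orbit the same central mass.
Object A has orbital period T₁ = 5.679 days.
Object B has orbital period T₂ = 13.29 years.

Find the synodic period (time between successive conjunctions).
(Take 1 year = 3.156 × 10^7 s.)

Convert to SI: T₁ = 5.679 days = 490666 s; T₂ = 13.29 years = 4.19432e+08 s.
T_syn = |T₁ · T₂ / (T₁ − T₂)|.
T_syn = |490666 · 4.19432e+08 / (490666 − 4.19432e+08)| s ≈ 4.912e+05 s = 5.686 days.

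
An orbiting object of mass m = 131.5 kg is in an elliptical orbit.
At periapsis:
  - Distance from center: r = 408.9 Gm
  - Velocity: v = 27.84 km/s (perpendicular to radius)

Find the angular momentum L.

Convert to SI: r = 408.9 Gm = 4.089e+11 m; v = 27.84 km/s = 27840 m/s.
Since v is perpendicular to r, L = m · v · r.
L = 131.5 · 27840 · 4.089e+11 kg·m²/s ≈ 1.497e+18 kg·m²/s.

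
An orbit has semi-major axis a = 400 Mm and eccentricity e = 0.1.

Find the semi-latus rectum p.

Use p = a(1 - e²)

Convert to SI: a = 400 Mm = 4e+08 m.
p = a (1 − e²).
p = 4e+08 · (1 − (0.1)²) = 4e+08 · 0.99 ≈ 3.96e+08 m = 396 Mm.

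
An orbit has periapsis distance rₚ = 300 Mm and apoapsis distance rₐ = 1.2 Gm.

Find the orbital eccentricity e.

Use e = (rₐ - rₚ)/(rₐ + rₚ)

Convert to SI: rₚ = 300 Mm = 3e+08 m; rₐ = 1.2 Gm = 1.2e+09 m.
e = (rₐ − rₚ) / (rₐ + rₚ).
e = (1.2e+09 − 3e+08) / (1.2e+09 + 3e+08) = 9e+08 / 1.5e+09 ≈ 0.6.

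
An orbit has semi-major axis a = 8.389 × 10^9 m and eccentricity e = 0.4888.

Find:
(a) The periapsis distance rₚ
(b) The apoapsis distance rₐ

(a) rₚ = a(1 − e) = 8.389e+09 · (1 − 0.4888) = 8.389e+09 · 0.5112 ≈ 4.288e+09 m = 4.288 × 10^9 m.
(b) rₐ = a(1 + e) = 8.389e+09 · (1 + 0.4888) = 8.389e+09 · 1.4888 ≈ 1.249e+10 m = 1.249 × 10^10 m.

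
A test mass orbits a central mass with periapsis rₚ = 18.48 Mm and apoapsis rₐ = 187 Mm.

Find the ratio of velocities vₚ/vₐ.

Convert to SI: rₚ = 18.48 Mm = 1.848e+07 m; rₐ = 187 Mm = 1.87e+08 m.
Conservation of angular momentum gives rₚvₚ = rₐvₐ, so vₚ/vₐ = rₐ/rₚ.
vₚ/vₐ = 1.87e+08 / 1.848e+07 ≈ 10.12.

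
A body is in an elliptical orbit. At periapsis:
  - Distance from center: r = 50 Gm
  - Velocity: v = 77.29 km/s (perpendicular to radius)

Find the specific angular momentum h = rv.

Convert to SI: r = 50 Gm = 5e+10 m; v = 77.29 km/s = 77290 m/s.
With v perpendicular to r, h = r · v.
h = 5e+10 · 77290 m²/s ≈ 3.864e+15 m²/s.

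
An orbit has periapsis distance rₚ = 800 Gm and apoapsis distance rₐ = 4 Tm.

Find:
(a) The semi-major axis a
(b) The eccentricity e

Convert to SI: rₚ = 800 Gm = 8e+11 m; rₐ = 4 Tm = 4e+12 m.
(a) a = (rₚ + rₐ) / 2 = (8e+11 + 4e+12) / 2 ≈ 2.4e+12 m = 2.4 Tm.
(b) e = (rₐ − rₚ) / (rₐ + rₚ) = (4e+12 − 8e+11) / (4e+12 + 8e+11) ≈ 0.6667.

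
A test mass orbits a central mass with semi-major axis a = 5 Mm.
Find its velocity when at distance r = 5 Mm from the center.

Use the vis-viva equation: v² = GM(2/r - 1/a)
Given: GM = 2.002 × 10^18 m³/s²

Convert to SI: a = 5 Mm = 5e+06 m; r = 5 Mm = 5e+06 m.
Vis-viva: v = √(GM · (2/r − 1/a)).
2/r − 1/a = 2/5e+06 − 1/5e+06 = 2e-07 m⁻¹.
v = √(2.002e+18 · 2e-07) m/s ≈ 6.328e+05 m/s = 632.8 km/s.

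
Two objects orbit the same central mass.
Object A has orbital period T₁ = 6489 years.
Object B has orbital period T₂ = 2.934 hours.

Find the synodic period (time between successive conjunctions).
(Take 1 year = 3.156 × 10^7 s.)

Convert to SI: T₁ = 6489 years = 2.04793e+11 s; T₂ = 2.934 hours = 10562.4 s.
T_syn = |T₁ · T₂ / (T₁ − T₂)|.
T_syn = |2.04793e+11 · 10562.4 / (2.04793e+11 − 10562.4)| s ≈ 1.056e+04 s = 2.934 hours.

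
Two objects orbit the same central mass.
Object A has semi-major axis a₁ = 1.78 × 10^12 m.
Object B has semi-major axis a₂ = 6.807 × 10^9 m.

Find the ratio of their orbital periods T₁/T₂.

From Kepler's third law, (T₁/T₂)² = (a₁/a₂)³, so T₁/T₂ = (a₁/a₂)^(3/2).
a₁/a₂ = 1.78e+12 / 6.807e+09 = 261.496.
T₁/T₂ = (261.496)^(3/2) ≈ 4229.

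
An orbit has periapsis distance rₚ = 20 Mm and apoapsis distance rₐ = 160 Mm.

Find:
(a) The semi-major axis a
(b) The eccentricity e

Convert to SI: rₚ = 20 Mm = 2e+07 m; rₐ = 160 Mm = 1.6e+08 m.
(a) a = (rₚ + rₐ) / 2 = (2e+07 + 1.6e+08) / 2 ≈ 9e+07 m = 90 Mm.
(b) e = (rₐ − rₚ) / (rₐ + rₚ) = (1.6e+08 − 2e+07) / (1.6e+08 + 2e+07) ≈ 0.7778.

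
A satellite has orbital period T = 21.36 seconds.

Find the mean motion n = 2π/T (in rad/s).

n = 2π / T.
n = 2π / 21.36 s ≈ 0.2942 rad/s.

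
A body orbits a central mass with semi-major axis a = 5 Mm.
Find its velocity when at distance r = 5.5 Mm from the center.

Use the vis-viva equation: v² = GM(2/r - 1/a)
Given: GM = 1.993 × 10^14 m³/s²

Convert to SI: a = 5 Mm = 5e+06 m; r = 5.5 Mm = 5.5e+06 m.
Vis-viva: v = √(GM · (2/r − 1/a)).
2/r − 1/a = 2/5.5e+06 − 1/5e+06 = 1.63636e-07 m⁻¹.
v = √(1.993e+14 · 1.63636e-07) m/s ≈ 5711 m/s = 5.711 km/s.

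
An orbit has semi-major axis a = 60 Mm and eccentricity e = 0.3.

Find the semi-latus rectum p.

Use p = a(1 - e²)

Convert to SI: a = 60 Mm = 6e+07 m.
p = a (1 − e²).
p = 6e+07 · (1 − (0.3)²) = 6e+07 · 0.91 ≈ 5.46e+07 m = 54.6 Mm.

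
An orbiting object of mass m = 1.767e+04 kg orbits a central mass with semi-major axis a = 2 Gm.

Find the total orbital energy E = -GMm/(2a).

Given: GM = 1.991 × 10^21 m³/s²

Convert to SI: a = 2 Gm = 2e+09 m.
E = −GMm / (2a).
E = −1.991e+21 · 1.767e+04 / (2 · 2e+09) J ≈ -8.795e+15 J = -8.795 PJ.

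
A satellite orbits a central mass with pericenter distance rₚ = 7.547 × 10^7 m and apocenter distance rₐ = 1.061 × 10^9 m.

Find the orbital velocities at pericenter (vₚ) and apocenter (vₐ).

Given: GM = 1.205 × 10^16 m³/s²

Use the vis-viva equation v² = GM(2/r − 1/a) with a = (rₚ + rₐ)/2 = (7.547e+07 + 1.061e+09)/2 = 5.68235e+08 m.
vₚ = √(GM · (2/rₚ − 1/a)) = √(1.205e+16 · (2/7.547e+07 − 1/5.68235e+08)) m/s ≈ 1.727e+04 m/s = 17.27 km/s.
vₐ = √(GM · (2/rₐ − 1/a)) = √(1.205e+16 · (2/1.061e+09 − 1/5.68235e+08)) m/s ≈ 1228 m/s = 1.228 km/s.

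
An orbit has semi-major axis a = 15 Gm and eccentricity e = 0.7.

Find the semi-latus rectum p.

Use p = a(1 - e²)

Convert to SI: a = 15 Gm = 1.5e+10 m.
p = a (1 − e²).
p = 1.5e+10 · (1 − (0.7)²) = 1.5e+10 · 0.51 ≈ 7.65e+09 m = 7.65 Gm.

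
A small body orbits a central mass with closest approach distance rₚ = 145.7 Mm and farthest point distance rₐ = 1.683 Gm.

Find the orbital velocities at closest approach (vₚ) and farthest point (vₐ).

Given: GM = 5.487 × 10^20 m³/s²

Convert to SI: rₚ = 145.7 Mm = 1.457e+08 m; rₐ = 1.683 Gm = 1.683e+09 m.
Use the vis-viva equation v² = GM(2/r − 1/a) with a = (rₚ + rₐ)/2 = (1.457e+08 + 1.683e+09)/2 = 9.1435e+08 m.
vₚ = √(GM · (2/rₚ − 1/a)) = √(5.487e+20 · (2/1.457e+08 − 1/9.1435e+08)) m/s ≈ 2.633e+06 m/s = 2633 km/s.
vₐ = √(GM · (2/rₐ − 1/a)) = √(5.487e+20 · (2/1.683e+09 − 1/9.1435e+08)) m/s ≈ 2.279e+05 m/s = 227.9 km/s.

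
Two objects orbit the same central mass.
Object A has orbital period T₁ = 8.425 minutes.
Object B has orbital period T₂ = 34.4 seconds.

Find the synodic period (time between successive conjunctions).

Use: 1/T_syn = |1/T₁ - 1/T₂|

Convert to SI: T₁ = 8.425 minutes = 505.5 s.
T_syn = |T₁ · T₂ / (T₁ − T₂)|.
T_syn = |505.5 · 34.4 / (505.5 − 34.4)| s ≈ 36.91 s = 36.91 seconds.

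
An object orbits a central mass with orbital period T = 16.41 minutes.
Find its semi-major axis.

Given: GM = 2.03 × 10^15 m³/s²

Convert to SI: T = 16.41 minutes = 984.6 s.
Invert Kepler's third law: a = (GM · T² / (4π²))^(1/3).
Substituting T = 984.6 s and GM = 2.03e+15 m³/s²:
a = (2.03e+15 · (984.6)² / (4π²))^(1/3) m
a ≈ 3.68e+06 m = 3.68 Mm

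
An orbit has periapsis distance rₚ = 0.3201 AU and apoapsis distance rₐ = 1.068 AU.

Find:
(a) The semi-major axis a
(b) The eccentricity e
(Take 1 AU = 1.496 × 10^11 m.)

Convert to SI: rₚ = 0.3201 AU = 4.7887e+10 m; rₐ = 1.068 AU = 1.59773e+11 m.
(a) a = (rₚ + rₐ) / 2 = (4.7887e+10 + 1.59773e+11) / 2 ≈ 1.038e+11 m = 0.694 AU.
(b) e = (rₐ − rₚ) / (rₐ + rₚ) = (1.59773e+11 − 4.7887e+10) / (1.59773e+11 + 4.7887e+10) ≈ 0.5388.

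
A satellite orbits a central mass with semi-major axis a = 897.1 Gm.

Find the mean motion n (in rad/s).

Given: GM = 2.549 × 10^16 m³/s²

Convert to SI: a = 897.1 Gm = 8.971e+11 m.
n = √(GM / a³).
n = √(2.549e+16 / (8.971e+11)³) rad/s ≈ 1.879e-10 rad/s.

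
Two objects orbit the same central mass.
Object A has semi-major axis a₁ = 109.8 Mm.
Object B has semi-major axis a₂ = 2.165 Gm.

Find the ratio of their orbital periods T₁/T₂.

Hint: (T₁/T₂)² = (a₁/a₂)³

Convert to SI: a₁ = 109.8 Mm = 1.098e+08 m; a₂ = 2.165 Gm = 2.165e+09 m.
From Kepler's third law, (T₁/T₂)² = (a₁/a₂)³, so T₁/T₂ = (a₁/a₂)^(3/2).
a₁/a₂ = 1.098e+08 / 2.165e+09 = 0.0507159.
T₁/T₂ = (0.0507159)^(3/2) ≈ 0.01142.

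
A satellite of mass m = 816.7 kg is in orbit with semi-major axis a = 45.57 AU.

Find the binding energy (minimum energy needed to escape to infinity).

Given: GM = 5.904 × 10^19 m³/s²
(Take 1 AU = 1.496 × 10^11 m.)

Convert to SI: a = 45.57 AU = 6.81727e+12 m.
Total orbital energy is E = −GMm/(2a); binding energy is E_bind = −E = GMm/(2a).
E_bind = 5.904e+19 · 816.7 / (2 · 6.81727e+12) J ≈ 3.536e+09 J = 3.536 GJ.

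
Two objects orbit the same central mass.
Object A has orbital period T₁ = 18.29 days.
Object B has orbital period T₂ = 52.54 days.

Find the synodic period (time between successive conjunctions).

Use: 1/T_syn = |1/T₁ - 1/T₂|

Convert to SI: T₁ = 18.29 days = 1.58026e+06 s; T₂ = 52.54 days = 4.53946e+06 s.
T_syn = |T₁ · T₂ / (T₁ − T₂)|.
T_syn = |1.58026e+06 · 4.53946e+06 / (1.58026e+06 − 4.53946e+06)| s ≈ 2.424e+06 s = 28.06 days.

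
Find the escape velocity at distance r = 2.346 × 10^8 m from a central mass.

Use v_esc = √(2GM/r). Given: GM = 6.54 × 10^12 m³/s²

Escape velocity comes from setting total energy to zero: ½v² − GM/r = 0 ⇒ v_esc = √(2GM / r).
v_esc = √(2 · 6.54e+12 / 2.346e+08) m/s ≈ 236.1 m/s = 236.1 m/s.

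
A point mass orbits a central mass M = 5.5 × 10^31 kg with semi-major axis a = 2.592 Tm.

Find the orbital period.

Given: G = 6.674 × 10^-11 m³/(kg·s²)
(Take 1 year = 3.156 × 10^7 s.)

Convert to SI: a = 2.592 Tm = 2.592e+12 m.
GM = G · M = 6.674e-11 · 5.5e+31 = 3.6707e+21 m³/s².
Kepler's third law: T = 2π √(a³ / GM).
Substituting a = 2.592e+12 m and GM = 3.6707e+21 m³/s²:
T = 2π √((2.592e+12)³ / 3.6707e+21) s
T ≈ 4.328e+08 s = 13.71 years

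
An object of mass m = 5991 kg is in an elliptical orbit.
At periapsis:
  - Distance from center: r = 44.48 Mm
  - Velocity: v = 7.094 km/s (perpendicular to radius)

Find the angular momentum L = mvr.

Convert to SI: r = 44.48 Mm = 4.448e+07 m; v = 7.094 km/s = 7094 m/s.
Since v is perpendicular to r, L = m · v · r.
L = 5991 · 7094 · 4.448e+07 kg·m²/s ≈ 1.89e+15 kg·m²/s.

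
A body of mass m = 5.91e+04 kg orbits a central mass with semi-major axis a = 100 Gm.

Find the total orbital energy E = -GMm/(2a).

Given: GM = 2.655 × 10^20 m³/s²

Convert to SI: a = 100 Gm = 1e+11 m.
E = −GMm / (2a).
E = −2.655e+20 · 5.91e+04 / (2 · 1e+11) J ≈ -7.846e+13 J = -78.46 TJ.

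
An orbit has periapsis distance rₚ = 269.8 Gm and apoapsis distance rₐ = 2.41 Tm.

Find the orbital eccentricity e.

Convert to SI: rₚ = 269.8 Gm = 2.698e+11 m; rₐ = 2.41 Tm = 2.41e+12 m.
e = (rₐ − rₚ) / (rₐ + rₚ).
e = (2.41e+12 − 2.698e+11) / (2.41e+12 + 2.698e+11) = 2.1402e+12 / 2.6798e+12 ≈ 0.7986.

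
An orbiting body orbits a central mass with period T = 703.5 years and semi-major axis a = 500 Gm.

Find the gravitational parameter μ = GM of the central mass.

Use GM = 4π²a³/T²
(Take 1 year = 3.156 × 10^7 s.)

Convert to SI: T = 703.5 years = 2.22025e+10 s; a = 500 Gm = 5e+11 m.
GM = 4π² · a³ / T².
GM = 4π² · (5e+11)³ / (2.22025e+10)² m³/s² ≈ 1.001e+16 m³/s² = 1.001 × 10^16 m³/s².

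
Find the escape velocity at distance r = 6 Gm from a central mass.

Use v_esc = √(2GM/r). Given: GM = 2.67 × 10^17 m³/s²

Convert to SI: r = 6 Gm = 6e+09 m.
Escape velocity comes from setting total energy to zero: ½v² − GM/r = 0 ⇒ v_esc = √(2GM / r).
v_esc = √(2 · 2.67e+17 / 6e+09) m/s ≈ 9434 m/s = 9.434 km/s.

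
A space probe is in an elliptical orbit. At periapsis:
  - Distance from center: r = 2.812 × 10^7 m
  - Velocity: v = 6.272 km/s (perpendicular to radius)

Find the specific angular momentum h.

Convert to SI: v = 6.272 km/s = 6272 m/s.
With v perpendicular to r, h = r · v.
h = 2.812e+07 · 6272 m²/s ≈ 1.764e+11 m²/s.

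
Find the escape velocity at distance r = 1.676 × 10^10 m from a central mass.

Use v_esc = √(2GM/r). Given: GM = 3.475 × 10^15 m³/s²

Escape velocity comes from setting total energy to zero: ½v² − GM/r = 0 ⇒ v_esc = √(2GM / r).
v_esc = √(2 · 3.475e+15 / 1.676e+10) m/s ≈ 644 m/s = 644 m/s.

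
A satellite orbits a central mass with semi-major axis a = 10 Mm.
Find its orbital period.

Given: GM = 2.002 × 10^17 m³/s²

Convert to SI: a = 10 Mm = 1e+07 m.
Kepler's third law: T = 2π √(a³ / GM).
Substituting a = 1e+07 m and GM = 2.002e+17 m³/s²:
T = 2π √((1e+07)³ / 2.002e+17) s
T ≈ 444.1 s = 7.401 minutes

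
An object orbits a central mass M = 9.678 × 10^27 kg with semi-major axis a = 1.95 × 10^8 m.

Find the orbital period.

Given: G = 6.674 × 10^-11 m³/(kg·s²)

GM = G · M = 6.674e-11 · 9.678e+27 = 6.4591e+17 m³/s².
Kepler's third law: T = 2π √(a³ / GM).
Substituting a = 1.95e+08 m and GM = 6.4591e+17 m³/s²:
T = 2π √((1.95e+08)³ / 6.4591e+17) s
T ≈ 2.129e+04 s = 5.913 hours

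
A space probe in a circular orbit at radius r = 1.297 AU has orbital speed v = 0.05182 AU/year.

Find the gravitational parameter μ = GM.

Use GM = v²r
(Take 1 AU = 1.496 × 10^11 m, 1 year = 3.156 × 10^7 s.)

Convert to SI: r = 1.297 AU = 1.94031e+11 m; v = 0.05182 AU/year = 245.636 m/s.
For a circular orbit v² = GM/r, so GM = v² · r.
GM = (245.636)² · 1.94031e+11 m³/s² ≈ 1.171e+16 m³/s² = 1.171 × 10^16 m³/s².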